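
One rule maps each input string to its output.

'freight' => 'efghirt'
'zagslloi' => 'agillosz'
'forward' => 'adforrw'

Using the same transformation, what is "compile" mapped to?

Looking at the pairs, the operation is to sort the characters into alphabetical order.
So "compile" becomes "ceilmop".

ceilmop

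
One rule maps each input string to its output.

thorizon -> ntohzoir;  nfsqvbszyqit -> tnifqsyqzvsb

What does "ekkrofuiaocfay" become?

yeakfkcrooafiu

The transformation: take characters alternately from the front and the back (1st, last, 2nd, 2nd-last, ...), then swap each adjacent pair of characters (1↔2, 3↔4, ...).
Applying both steps to "ekkrofuiaocfay": "eykakfrcoofaui", then "yeakfkcrooafiu".
(Check on "nfsqvbszyqit": → "ntfisqqyvzbs" → "tnifqsyqzvsb" ✓)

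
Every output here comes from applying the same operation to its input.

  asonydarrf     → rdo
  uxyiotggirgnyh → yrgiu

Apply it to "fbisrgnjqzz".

znsf

The pattern: reverse the string, then keep one character in every 3, starting at position 2 (positions 2nd, 5th, 8th, ...).
Working it through for "fbisrgnjqzz": intermediate "zzqjngrsibf", final "znsf".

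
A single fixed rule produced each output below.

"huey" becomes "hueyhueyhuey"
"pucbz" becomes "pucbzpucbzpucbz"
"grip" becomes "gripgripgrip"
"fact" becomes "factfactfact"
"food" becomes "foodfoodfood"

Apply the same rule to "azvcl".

The pattern: write the whole string 3 times in a row.
"azvcl" → "azvclazvclazvcl".

azvclazvclazvcl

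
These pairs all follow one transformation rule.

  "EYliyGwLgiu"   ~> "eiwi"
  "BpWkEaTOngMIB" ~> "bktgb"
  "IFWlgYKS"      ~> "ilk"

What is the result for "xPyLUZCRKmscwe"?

What's happening: keep one character in every 3, starting at position 1 (positions 1st, 4th, 7th, ...), then convert every letter to lowercase.
"xPyLUZCRKmscwe" → "xLCmw" → "xlcmw".

xlcmw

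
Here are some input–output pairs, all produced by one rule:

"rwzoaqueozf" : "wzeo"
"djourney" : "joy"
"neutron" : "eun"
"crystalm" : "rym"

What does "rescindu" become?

Each output is the input with this applied: swap each adjacent pair of characters (1↔2, 3↔4, ...), then keep one character in every 3, starting at position 1 (positions 1st, 4th, 7th, ...).
Working it through for "rescindu": intermediate "ercsniud", final "esu".

esu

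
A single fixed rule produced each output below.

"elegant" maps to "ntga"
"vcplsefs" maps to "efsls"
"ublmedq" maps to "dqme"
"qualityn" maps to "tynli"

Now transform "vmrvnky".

The rule is to delete the first 3 characters, then move the first 2 characters to the end (rotate left by 2).
"vmrvnky" → "vnky" → "kyvn".

kyvn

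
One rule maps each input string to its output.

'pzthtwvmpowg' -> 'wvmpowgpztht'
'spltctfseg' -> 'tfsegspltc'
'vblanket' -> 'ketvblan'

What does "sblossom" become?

Looking at the pairs, the operation is to move the first 2 characters to the end (rotate left by 2), then move the first 3 characters to the end (rotate left by 3).
Applying both steps to "sblossom": "lossomsb", then "somsblos".
(Check on "pzthtwvmpowg": → "thtwvmpowgpz" → "wvmpowgpztht" ✓)

somsblos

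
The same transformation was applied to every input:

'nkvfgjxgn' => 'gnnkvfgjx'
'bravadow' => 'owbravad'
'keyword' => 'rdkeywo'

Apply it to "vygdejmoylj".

Looking at the pairs, the operation is to move the last 2 characters to the front (rotate right by 2).
Applying that to "vygdejmoylj" gives "ljvygdejmoy".

ljvygdejmoy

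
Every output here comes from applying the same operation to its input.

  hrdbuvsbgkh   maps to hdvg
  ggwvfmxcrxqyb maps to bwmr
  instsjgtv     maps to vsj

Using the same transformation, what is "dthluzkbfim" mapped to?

In each case the input is transformed by: move the last 2 characters to the front (rotate right by 2), then keep one character in every 3, starting at position 2 (positions 2nd, 5th, 8th, ...).
Starting from "dthluzkbfim": after the first operation, "imdthluzkbf"; after the second, "mhzf".

mhzf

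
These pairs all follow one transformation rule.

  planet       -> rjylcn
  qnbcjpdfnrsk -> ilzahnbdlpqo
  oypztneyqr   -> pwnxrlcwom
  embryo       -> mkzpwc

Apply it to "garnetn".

lyplcre

The rule is to swap the first and last characters, then shift every letter 2 places backward in the alphabet (wrapping around).
Doing the same to "garnetn": "lyplcre".
(Check on "qnbcjpdfnrsk": → "knbcjpdfnrsq" → "ilzahnbdlpqo" ✓)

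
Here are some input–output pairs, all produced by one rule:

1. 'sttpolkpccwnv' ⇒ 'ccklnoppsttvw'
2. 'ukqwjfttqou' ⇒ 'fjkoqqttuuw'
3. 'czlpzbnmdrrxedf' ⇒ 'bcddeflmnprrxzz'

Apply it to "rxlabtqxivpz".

abilpqrtvxxz

Rule — sort the characters into alphabetical order.
So "rxlabtqxivpz" becomes "abilpqrtvxxz".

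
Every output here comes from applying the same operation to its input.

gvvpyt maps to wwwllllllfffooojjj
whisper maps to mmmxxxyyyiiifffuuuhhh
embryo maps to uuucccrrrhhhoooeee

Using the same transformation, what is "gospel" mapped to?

Looking at the pairs, the operation is to shift every letter 10 places backward in the alphabet (wrapping around), then repeat every character 3 times.
On "gospel": the first step gives "weifub", and the second then gives "wwweeeiiifffuuubbb".
(Check on "gvvpyt": → "wllfoj" → "wwwllllllfffooojjj" ✓)

wwweeeiiifffuuubbb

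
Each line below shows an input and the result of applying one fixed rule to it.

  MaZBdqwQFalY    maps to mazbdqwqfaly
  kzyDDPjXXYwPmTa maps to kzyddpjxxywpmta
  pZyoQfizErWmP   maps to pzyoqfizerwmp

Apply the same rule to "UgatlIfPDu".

ugatlifpdu

The pattern: convert every letter to lowercase.
Applying that to "UgatlIfPDu" gives "ugatlifpdu".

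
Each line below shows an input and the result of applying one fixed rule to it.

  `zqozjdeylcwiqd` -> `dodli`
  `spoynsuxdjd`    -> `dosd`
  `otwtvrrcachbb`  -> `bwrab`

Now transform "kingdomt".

Each output is the input with this applied: move the last character to the front, then keep one character in every 3, starting at position 1 (positions 1st, 4th, 7th, ...).
For "kingdomt", step one produces "tkingdom"; step two turns that into "tno".

tno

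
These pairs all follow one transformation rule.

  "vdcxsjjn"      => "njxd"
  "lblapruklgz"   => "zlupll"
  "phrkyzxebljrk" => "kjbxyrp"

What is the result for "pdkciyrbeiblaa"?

alibycd

Rule — reverse the string, then keep every other character starting from the first (positions 1st, 3rd, 5th, ...).
"pdkciyrbeiblaa" → "aalbiebryickdp" → "alibycd".
(Check on "phrkyzxebljrk": → "krjlbexzykrhp" → "kjbxyrp" ✓)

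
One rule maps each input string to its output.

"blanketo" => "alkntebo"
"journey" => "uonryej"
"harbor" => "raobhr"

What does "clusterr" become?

ultsrecr

Looking at the pairs, the operation is to move the first character to the end, then swap each adjacent pair of characters (1↔2, 3↔4, ...).
So "clusterr" becomes "ultsrecr".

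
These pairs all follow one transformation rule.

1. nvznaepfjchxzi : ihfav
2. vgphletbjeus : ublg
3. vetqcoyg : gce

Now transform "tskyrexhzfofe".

ohrs

Each output is the input with this applied: keep one character in every 3, starting at position 2 (positions 2nd, 5th, 8th, ...), then reverse the string.
For "tskyrexhzfofe", step one produces "srho"; step two turns that into "ohrs".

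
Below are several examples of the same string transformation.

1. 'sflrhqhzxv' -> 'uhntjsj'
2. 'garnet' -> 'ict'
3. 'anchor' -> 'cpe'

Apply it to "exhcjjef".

gzjel

Looking at the pairs, the operation is to shift every letter 2 places forward in the alphabet (wrapping around), then delete the last 3 characters.
Starting from "exhcjjef": after the first operation, "gzjellgh"; after the second, "gzjel".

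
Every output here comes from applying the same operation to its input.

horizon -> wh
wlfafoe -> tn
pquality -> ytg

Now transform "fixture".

What's happening: shift every letter 8 places forward in the alphabet (wrapping around), then keep one character in every 3, starting at position 2 (positions 2nd, 5th, 8th, ...).
Starting from "fixture": after the first operation, "nqfbczm"; after the second, "qc".
(Check on "wlfafoe": → "etninwm" → "tn" ✓)

qc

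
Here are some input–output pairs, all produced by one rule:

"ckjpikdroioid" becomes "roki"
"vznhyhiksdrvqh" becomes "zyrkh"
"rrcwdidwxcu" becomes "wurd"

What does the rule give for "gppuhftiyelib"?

What's happening: keep one character in every 3, starting at position 2 (positions 2nd, 5th, 8th, ...), then sort the characters into reverse alphabetical order.
Working it through for "gppuhftiyelib": intermediate "phil", final "plih".

plih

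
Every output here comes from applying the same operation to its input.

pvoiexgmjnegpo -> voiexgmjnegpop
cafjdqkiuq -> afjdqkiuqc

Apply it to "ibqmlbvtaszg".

What's happening: move the first character to the end.
For "ibqmlbvtaszg" the result is "bqmlbvtaszgi".

bqmlbvtaszgi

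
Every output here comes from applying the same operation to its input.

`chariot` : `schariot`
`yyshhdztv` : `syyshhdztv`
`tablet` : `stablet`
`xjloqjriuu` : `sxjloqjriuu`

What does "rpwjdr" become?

srpwjdr

Rule — prepend "s".
So "rpwjdr" becomes "srpwjdr".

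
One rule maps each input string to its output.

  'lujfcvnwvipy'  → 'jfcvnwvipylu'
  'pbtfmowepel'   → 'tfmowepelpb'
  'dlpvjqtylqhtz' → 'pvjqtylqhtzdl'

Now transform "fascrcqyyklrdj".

scrcqyyklrdjfa

What's happening: move the first 2 characters to the end (rotate left by 2).
Applying that to "fascrcqyyklrdj" gives "scrcqyyklrdjfa".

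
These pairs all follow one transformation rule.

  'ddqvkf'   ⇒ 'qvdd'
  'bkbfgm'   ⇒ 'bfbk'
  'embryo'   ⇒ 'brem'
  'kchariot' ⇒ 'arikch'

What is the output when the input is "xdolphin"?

Rule — delete the last 2 characters, then swap the front and back halves of the string.
Starting from "xdolphin": after the first operation, "xdolph"; after the second, "lphxdo".

lphxdo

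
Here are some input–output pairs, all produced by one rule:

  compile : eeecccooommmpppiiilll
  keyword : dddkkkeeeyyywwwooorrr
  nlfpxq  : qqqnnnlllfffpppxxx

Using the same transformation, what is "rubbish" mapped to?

The transformation: repeat every character 3 times, then move the last 3 characters to the front (rotate right by 3).
"rubbish" → "rrruuubbbbbbiiissshhh" → "hhhrrruuubbbbbbiiisss".

hhhrrruuubbbbbbiiisss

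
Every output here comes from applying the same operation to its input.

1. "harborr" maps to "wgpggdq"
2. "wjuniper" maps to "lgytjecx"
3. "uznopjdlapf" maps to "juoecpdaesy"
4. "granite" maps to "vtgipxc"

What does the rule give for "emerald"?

tsbatpg

Each output is the input with this applied: take characters alternately from the front and the back (1st, last, 2nd, 2nd-last, ...), then shift every letter 11 places backward in the alphabet (wrapping around).
Applying that to "emerald" gives "tsbatpg".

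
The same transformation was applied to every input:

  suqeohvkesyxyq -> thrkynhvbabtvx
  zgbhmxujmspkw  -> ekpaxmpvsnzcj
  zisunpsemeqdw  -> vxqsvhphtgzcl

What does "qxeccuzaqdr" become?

The transformation: move the first 2 characters to the end (rotate left by 2), then shift every letter 3 places forward in the alphabet (wrapping around).
Doing the same to "qxeccuzaqdr": "hffxcdtguta".

hffxcdtguta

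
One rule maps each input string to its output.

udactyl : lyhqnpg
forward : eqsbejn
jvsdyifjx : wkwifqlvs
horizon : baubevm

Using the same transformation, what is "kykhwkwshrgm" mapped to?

tzxlxujxjfue

In each case the input is transformed by: shift every letter 13 places forward in the alphabet (wrapping around) — i.e. ROT13, then move the last 2 characters to the front (rotate right by 2).
On "kykhwkwshrgm" that produces "tzxlxujxjfue".
(Check on "forward": → "sbejneq" → "eqsbejn" ✓)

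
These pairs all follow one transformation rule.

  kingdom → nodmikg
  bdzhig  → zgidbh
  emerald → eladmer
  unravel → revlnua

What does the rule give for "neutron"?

uornent

Rule — swap each adjacent pair of characters (1↔2, 3↔4, ...), then move the first 3 characters to the end (rotate left by 3).
"neutron" → "entuorn" → "uornent".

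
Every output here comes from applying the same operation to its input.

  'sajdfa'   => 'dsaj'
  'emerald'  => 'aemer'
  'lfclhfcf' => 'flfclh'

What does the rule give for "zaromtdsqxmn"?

xzaromtdsq

Each output is the input with this applied: delete the last 2 characters, then move the last character to the front.
On "zaromtdsqxmn": the first step gives "zaromtdsqx", and the second then gives "xzaromtdsq".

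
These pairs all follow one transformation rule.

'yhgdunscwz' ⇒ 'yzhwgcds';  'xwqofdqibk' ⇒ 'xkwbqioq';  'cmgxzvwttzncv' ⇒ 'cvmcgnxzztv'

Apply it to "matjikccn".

mnactcj

Rule — take characters alternately from the front and the back (1st, last, 2nd, 2nd-last, ...), then delete the last 2 characters.
Working it through for "matjikccn": intermediate "mnactcjki", final "mnactcj".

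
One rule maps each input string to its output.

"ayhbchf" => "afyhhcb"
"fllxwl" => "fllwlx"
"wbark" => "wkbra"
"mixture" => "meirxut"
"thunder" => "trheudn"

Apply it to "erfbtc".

Looking at the pairs, the operation is to take characters alternately from the front and the back (1st, last, 2nd, 2nd-last, ...).
Applying that to "erfbtc" gives "ecrtfb".

ecrtfb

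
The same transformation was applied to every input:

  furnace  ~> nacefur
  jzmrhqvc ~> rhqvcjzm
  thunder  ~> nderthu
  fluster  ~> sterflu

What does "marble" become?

The transformation: move the first 3 characters to the end (rotate left by 3).
So "marble" becomes "blemar".

blemar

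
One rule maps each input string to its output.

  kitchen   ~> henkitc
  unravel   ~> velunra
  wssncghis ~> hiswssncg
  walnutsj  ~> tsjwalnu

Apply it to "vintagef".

In each case the input is transformed by: move the last 3 characters to the front (rotate right by 3).
So "vintagef" becomes "gefvinta".

gefvinta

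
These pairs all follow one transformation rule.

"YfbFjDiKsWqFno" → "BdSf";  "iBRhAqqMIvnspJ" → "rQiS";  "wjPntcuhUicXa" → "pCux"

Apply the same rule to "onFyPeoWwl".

Looking at the pairs, the operation is to keep one character in every 3, starting at position 3 (positions 3rd, 6th, 9th, ...), then flip the case of every letter.
On "onFyPeoWwl": the first step gives "Few", and the second then gives "fEW".

fEW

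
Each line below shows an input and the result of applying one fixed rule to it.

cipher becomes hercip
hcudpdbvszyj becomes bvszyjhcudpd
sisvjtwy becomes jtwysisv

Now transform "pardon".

Rule — swap the front and back halves of the string.
For "pardon" the result is "donpar".

donpar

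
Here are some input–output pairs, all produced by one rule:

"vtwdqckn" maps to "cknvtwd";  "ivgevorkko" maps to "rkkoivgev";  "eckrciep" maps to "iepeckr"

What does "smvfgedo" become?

Looking at the pairs, the operation is to swap the front and back halves of the string, then delete the first character.
On "smvfgedo": the first step gives "gedosmvf", and the second then gives "edosmvf".

edosmvf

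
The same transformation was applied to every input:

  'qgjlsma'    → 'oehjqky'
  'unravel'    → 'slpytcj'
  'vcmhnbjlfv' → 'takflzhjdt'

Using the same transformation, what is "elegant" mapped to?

cjceylr

Rule — shift every letter 2 places backward in the alphabet (wrapping around).
So "elegant" becomes "cjceylr".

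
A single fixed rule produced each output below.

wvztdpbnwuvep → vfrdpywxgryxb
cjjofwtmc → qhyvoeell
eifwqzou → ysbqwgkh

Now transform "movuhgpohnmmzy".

Rule — shift every letter 2 places forward in the alphabet (wrapping around), then move the first 3 characters to the end (rotate left by 3).
Applying both steps to "movuhgpohnmmzy": "oqxwjirqjpooba", then "wjirqjpoobaoqx".
(Check on "eifwqzou": → "gkhysbqw" → "ysbqwgkh" ✓)

wjirqjpoobaoqx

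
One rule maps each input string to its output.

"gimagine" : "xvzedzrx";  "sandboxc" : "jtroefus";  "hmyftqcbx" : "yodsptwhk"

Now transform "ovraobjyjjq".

fhmaiarpfas

What's happening: shift every letter 9 places backward in the alphabet (wrapping around), then take characters alternately from the front and the back (1st, last, 2nd, 2nd-last, ...).
For "ovraobjyjjq", step one produces "fmirfsapaah"; step two turns that into "fhmaiarpfas".
(Check on "sandboxc": → "jreusfot" → "jtroefus" ✓)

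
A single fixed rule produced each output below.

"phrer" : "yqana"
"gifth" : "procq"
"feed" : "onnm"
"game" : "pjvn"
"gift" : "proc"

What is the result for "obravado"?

xkajejmx

Rule — shift every letter 9 places forward in the alphabet (wrapping around).
Applying that to "obravado" gives "xkajejmx".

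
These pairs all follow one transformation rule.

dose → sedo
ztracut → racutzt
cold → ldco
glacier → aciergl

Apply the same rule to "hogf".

gfho

What's happening: move the first 2 characters to the end (rotate left by 2).
Applying that to "hogf" gives "gfho".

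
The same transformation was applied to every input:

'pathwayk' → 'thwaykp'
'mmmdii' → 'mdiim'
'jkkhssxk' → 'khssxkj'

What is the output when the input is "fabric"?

bricf

What's happening: move the first 2 characters to the end (rotate left by 2), then delete the last character.
For "fabric", step one produces "bricfa"; step two turns that into "bricf".
(Check on "mmmdii": → "mdiimm" → "mdiim" ✓)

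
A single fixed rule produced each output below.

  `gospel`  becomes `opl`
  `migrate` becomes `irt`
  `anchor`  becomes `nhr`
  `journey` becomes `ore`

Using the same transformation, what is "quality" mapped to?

ult

The pattern: keep every other character starting from the second (positions 2nd, 4th, 6th, ...).
"quality" → "ult".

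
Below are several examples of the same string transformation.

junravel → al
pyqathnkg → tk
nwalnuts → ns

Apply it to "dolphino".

Looking at the pairs, the operation is to keep one character in every 3, starting at position 2 (positions 2nd, 5th, 8th, ...), then delete the first character.
Working it through for "dolphino": intermediate "oho", final "ho".
(Check on "junravel": → "ual" → "al" ✓)

ho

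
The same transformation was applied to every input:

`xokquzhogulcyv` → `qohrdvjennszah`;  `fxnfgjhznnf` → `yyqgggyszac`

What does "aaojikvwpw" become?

tptihpcobd

The pattern: take characters alternately from the front and the back (1st, last, 2nd, 2nd-last, ...), then shift every letter 7 places backward in the alphabet (wrapping around).
On "aaojikvwpw": the first step gives "awapowjvik", and the second then gives "tptihpcobd".
(Check on "xokquzhogulcyv": → "xvoykcqluuzgho" → "qohrdvjennszah" ✓)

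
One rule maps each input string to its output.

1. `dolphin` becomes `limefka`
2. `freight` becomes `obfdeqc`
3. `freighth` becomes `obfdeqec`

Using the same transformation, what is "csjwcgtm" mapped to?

pgtzdqjz

What's happening: shift every letter 3 places backward in the alphabet (wrapping around), then move the first character to the end.
Starting from "csjwcgtm": after the first operation, "zpgtzdqj"; after the second, "pgtzdqjz".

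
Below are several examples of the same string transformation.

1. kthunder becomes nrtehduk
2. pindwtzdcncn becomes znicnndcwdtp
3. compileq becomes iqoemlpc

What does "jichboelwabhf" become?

efihcbhabwolj

The rule is to take characters alternately from the front and the back (1st, last, 2nd, 2nd-last, ...), then swap the first and last characters.
For "jichboelwabhf", step one produces "jfihcbhabwole"; step two turns that into "efihcbhabwolj".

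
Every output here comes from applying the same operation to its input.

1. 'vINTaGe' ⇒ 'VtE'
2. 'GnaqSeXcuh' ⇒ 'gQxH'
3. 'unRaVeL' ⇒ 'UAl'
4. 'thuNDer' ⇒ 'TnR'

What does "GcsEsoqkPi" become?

geQI

The rule is to keep one character in every 3, starting at position 1 (positions 1st, 4th, 7th, ...), then flip the case of every letter.
For "GcsEsoqkPi" the result is "geQI".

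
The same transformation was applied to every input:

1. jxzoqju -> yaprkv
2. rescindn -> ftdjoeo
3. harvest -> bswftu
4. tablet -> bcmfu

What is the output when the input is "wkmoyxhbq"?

Rule — shift every letter 1 place forward in the alphabet (wrapping around), then delete the first character.
Applying both steps to "wkmoyxhbq": "xlnpzyicr", then "lnpzyicr".
(Check on "rescindn": → "sftdjoeo" → "ftdjoeo" ✓)

lnpzyicr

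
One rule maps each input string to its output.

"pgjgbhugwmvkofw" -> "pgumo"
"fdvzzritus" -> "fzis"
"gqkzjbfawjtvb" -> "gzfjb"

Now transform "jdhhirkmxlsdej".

jhkle

What's happening: keep one character in every 3, starting at position 1 (positions 1st, 4th, 7th, ...).
On "jdhhirkmxlsdej" that produces "jhkle".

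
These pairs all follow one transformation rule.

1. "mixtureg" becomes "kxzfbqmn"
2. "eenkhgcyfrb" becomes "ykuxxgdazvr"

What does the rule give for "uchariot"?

bhmnvatk

What's happening: move the last 3 characters to the front (rotate right by 3), then shift every letter 7 places backward in the alphabet (wrapping around).
Working it through for "uchariot": intermediate "iotuchar", final "bhmnvatk".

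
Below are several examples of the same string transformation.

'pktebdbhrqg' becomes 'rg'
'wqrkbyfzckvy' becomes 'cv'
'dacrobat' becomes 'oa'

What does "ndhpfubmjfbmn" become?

bn

The pattern: keep every other character starting from the first (positions 1st, 3rd, 5th, ...), then keep only the last 2 characters.
"ndhpfubmjfbmn" → "nhfbjbn" → "bn".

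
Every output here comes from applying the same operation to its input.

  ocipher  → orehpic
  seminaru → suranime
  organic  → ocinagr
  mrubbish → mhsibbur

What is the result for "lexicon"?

lnocixe

The rule is to move the first character to the end, then reverse the string.
"lexicon" → "exiconl" → "lnocixe".
(Check on "mrubbish": → "rubbishm" → "mhsibbur" ✓)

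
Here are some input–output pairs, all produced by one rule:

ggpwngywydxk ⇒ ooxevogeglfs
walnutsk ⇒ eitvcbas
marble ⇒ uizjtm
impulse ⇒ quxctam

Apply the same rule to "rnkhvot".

zvspdwb

Each output is the input with this applied: shift every letter 8 places forward in the alphabet (wrapping around).
Doing the same to "rnkhvot": "zvspdwb".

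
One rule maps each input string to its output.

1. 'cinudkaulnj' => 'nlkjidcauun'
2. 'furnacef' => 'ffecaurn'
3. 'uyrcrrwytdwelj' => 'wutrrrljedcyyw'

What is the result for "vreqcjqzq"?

The pattern: sort the characters into reverse alphabetical order, then move the first 3 characters to the end (rotate left by 3).
On "vreqcjqzq" that produces "qqqjeczvr".

qqqjeczvr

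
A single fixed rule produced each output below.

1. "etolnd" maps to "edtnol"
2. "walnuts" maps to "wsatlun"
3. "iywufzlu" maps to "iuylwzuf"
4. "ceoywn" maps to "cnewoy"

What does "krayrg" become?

kgrray

In each case the input is transformed by: take characters alternately from the front and the back (1st, last, 2nd, 2nd-last, ...).
Applying that to "krayrg" gives "kgrray".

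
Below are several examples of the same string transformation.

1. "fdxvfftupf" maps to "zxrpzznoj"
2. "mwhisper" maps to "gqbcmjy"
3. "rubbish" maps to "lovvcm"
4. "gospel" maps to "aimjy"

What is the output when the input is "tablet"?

What's happening: delete the last character, then shift every letter 6 places backward in the alphabet (wrapping around).
"tablet" → "nuvfy".

nuvfy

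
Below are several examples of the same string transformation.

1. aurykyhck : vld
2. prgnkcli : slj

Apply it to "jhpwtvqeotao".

iufb

In each case the input is transformed by: keep one character in every 3, starting at position 2 (positions 2nd, 5th, 8th, ...), then shift every letter 1 place forward in the alphabet (wrapping around).
"jhpwtvqeotao" → "htea" → "iufb".
(Check on "prgnkcli": → "rki" → "slj" ✓)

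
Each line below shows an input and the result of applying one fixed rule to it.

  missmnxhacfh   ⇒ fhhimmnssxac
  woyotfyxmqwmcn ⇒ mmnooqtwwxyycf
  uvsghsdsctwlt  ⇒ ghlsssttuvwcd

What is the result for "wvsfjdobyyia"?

What's happening: sort the characters into alphabetical order, then move the first 2 characters to the end (rotate left by 2).
Working it through for "wvsfjdobyyia": intermediate "abdfijosvwyy", final "dfijosvwyyab".

dfijosvwyyab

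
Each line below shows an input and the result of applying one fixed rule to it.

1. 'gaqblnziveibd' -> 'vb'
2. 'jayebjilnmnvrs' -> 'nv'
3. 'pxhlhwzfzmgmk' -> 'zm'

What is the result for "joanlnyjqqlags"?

Each output is the input with this applied: keep one character in every 3, starting at position 3 (positions 3rd, 6th, 9th, ...), then delete the first 2 characters.
For "joanlnyjqqlags", step one produces "anqa"; step two turns that into "qa".

qa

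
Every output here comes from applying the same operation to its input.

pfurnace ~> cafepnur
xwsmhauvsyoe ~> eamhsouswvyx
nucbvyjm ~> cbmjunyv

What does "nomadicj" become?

caidmjon

The rule is to sort the characters into alphabetical order, then swap each adjacent pair of characters (1↔2, 3↔4, ...).
On "nomadicj": the first step gives "acdijmno", and the second then gives "caidmjon".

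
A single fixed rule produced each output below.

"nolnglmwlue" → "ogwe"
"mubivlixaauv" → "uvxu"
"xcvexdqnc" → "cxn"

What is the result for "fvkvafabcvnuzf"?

In each case the input is transformed by: keep one character in every 3, starting at position 2 (positions 2nd, 5th, 8th, ...).
On "fvkvafabcvnuzf" that produces "vabnf".

vabnf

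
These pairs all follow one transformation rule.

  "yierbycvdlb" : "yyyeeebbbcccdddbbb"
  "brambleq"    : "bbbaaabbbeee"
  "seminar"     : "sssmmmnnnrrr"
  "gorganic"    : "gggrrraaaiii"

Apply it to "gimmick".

In each case the input is transformed by: keep every other character starting from the first (positions 1st, 3rd, 5th, ...), then repeat every character 3 times.
Applying both steps to "gimmick": "gmik", then "gggmmmiiikkk".

gggmmmiiikkk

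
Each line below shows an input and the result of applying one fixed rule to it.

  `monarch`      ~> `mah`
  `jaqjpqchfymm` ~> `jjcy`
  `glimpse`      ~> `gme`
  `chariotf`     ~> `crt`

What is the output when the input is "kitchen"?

kcn

In each case the input is transformed by: keep one character in every 3, starting at position 1 (positions 1st, 4th, 7th, ...).
Doing the same to "kitchen": "kcn".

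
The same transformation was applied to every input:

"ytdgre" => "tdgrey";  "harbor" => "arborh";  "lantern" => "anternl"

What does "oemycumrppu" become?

The rule is to move the first character to the end.
Applying that to "oemycumrppu" gives "emycumrppuo".

emycumrppuo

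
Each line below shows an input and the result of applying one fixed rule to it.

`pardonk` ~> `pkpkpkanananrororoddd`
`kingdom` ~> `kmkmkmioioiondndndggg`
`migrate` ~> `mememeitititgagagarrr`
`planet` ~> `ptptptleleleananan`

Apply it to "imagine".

In each case the input is transformed by: repeat every character 3 times, then take characters alternately from the front and the back (1st, last, 2nd, 2nd-last, ...).
On "imagine": the first step gives "iiimmmaaagggiiinnneee", and the second then gives "ieieiemnmnmnaiaiaiggg".

ieieiemnmnmnaiaiaiggg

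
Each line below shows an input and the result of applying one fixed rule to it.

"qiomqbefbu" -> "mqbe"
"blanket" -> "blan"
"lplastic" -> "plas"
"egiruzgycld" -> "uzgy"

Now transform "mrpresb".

mrpr

The transformation: move the last 3 characters to the front (rotate right by 3), then keep only the last 4 characters.
Working it through for "mrpresb": intermediate "esbmrpr", final "mrpr".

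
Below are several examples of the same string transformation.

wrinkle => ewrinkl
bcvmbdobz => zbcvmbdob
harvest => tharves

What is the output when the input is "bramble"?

ebrambl

The pattern: move the last character to the front.
On "bramble" that produces "ebrambl".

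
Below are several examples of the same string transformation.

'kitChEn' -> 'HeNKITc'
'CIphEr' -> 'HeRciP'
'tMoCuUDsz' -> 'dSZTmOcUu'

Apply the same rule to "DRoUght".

GHTdrOu

In each case the input is transformed by: flip the case of every letter, then move the last 3 characters to the front (rotate right by 3).
Starting from "DRoUght": after the first operation, "drOuGHT"; after the second, "GHTdrOu".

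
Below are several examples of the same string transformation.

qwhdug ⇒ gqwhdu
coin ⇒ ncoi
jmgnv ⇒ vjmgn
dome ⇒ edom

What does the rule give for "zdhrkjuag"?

Rule — move the last character to the front.
So "zdhrkjuag" becomes "gzdhrkjua".

gzdhrkjua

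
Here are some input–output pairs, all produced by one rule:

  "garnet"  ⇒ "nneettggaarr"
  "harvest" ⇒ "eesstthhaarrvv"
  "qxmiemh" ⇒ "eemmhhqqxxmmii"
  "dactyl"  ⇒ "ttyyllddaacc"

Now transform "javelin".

lliinnjjaavvee

The transformation: move the last 3 characters to the front (rotate right by 3), then double every character.
Doing the same to "javelin": "lliinnjjaavvee".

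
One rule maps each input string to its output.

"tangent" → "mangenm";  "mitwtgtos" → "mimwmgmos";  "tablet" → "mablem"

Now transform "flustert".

flusmerm

In each case the input is transformed by: replace every "t" with "m".
For "flustert" the result is "flusmerm".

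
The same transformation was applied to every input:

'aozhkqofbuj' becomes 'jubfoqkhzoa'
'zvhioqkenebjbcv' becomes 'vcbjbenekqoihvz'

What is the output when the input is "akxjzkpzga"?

agzpkzjxka

Each output is the input with this applied: reverse the string.
For "akxjzkpzga" the result is "agzpkzjxka".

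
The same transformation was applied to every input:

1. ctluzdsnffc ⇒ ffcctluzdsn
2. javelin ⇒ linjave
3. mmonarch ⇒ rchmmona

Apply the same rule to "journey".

neyjour

The pattern: move the last 3 characters to the front (rotate right by 3).
"journey" → "neyjour".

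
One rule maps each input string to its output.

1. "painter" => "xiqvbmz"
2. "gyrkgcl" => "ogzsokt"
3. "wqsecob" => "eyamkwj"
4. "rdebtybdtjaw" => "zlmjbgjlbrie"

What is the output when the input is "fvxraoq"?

The pattern: shift every letter 8 places forward in the alphabet (wrapping around).
Doing the same to "fvxraoq": "ndfziwy".

ndfziwy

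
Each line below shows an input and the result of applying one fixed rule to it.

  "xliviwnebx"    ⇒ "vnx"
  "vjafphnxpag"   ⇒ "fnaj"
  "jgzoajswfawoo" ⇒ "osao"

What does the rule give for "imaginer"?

gem

Rule — move the first 2 characters to the end (rotate left by 2), then keep one character in every 3, starting at position 2 (positions 2nd, 5th, 8th, ...).
Working it through for "imaginer": intermediate "aginerim", final "gem".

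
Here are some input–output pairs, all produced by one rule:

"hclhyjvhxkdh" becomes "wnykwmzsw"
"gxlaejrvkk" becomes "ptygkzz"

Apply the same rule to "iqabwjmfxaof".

The rule is to delete the first 3 characters, then shift every letter 11 places backward in the alphabet (wrapping around).
For "iqabwjmfxaof", step one produces "bwjmfxaof"; step two turns that into "qlybumpdu".

qlybumpdu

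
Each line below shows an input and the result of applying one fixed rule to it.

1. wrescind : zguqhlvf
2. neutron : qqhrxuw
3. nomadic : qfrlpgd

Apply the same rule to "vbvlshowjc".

Rule — shift every letter 3 places forward in the alphabet (wrapping around), then take characters alternately from the front and the back (1st, last, 2nd, 2nd-last, ...).
Starting from "vbvlshowjc": after the first operation, "yeyovkrzmf"; after the second, "yfemyzorvk".

yfemyzorvk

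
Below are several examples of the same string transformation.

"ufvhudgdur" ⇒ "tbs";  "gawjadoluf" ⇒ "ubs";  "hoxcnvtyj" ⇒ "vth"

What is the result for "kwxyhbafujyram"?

Looking at the pairs, the operation is to keep one character in every 3, starting at position 3 (positions 3rd, 6th, 9th, ...), then shift every letter 2 places backward in the alphabet (wrapping around).
Working it through for "kwxyhbafujyram": intermediate "xbur", final "vzsp".

vzsp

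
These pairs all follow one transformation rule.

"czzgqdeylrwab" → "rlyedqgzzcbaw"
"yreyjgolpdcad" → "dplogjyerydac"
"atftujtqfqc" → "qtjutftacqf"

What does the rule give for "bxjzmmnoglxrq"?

The pattern: move the last 3 characters to the front (rotate right by 3), then reverse the string.
On "bxjzmmnoglxrq": the first step gives "xrqbxjzmmnogl", and the second then gives "lgonmmzjxbqrx".

lgonmmzjxbqrx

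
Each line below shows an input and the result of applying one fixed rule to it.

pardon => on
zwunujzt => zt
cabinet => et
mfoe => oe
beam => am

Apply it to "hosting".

ng

Each output is the input with this applied: keep only the last 2 characters.
So "hosting" becomes "ng".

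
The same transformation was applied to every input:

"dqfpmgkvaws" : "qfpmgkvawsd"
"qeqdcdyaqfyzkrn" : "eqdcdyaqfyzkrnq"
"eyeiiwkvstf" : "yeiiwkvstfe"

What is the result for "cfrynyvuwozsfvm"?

frynyvuwozsfvmc

Looking at the pairs, the operation is to move the first character to the end.
Doing the same to "cfrynyvuwozsfvm": "frynyvuwozsfvmc".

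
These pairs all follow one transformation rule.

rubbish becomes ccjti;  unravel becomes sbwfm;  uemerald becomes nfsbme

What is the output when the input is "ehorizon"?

psjapo

The rule is to delete the first 2 characters, then shift every letter 1 place forward in the alphabet (wrapping around).
Working it through for "ehorizon": intermediate "orizon", final "psjapo".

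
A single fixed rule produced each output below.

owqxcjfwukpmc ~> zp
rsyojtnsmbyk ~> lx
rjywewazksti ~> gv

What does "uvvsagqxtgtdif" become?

What's happening: shift every letter 13 places forward in the alphabet (wrapping around) — i.e. ROT13, then keep only the last 2 characters.
For "uvvsagqxtgtdif", step one produces "hiifntdkgtgqvs"; step two turns that into "vs".

vs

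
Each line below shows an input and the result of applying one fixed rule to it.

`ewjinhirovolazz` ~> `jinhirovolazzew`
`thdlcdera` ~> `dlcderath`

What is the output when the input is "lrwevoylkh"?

wevoylkhlr

Rule — move the first 2 characters to the end (rotate left by 2).
For "lrwevoylkh" the result is "wevoylkhlr".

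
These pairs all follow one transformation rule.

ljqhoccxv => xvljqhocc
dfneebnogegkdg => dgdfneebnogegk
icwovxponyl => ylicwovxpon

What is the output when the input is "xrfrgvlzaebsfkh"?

khxrfrgvlzaebsf

Looking at the pairs, the operation is to move the last 2 characters to the front (rotate right by 2).
On "xrfrgvlzaebsfkh" that produces "khxrfrgvlzaebsf".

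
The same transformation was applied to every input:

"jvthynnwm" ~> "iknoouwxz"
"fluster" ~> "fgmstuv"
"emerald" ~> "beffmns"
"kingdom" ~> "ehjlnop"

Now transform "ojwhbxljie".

The rule is to shift every letter 1 place forward in the alphabet (wrapping around), then sort the characters into alphabetical order.
For "ojwhbxljie" the result is "cfijkkmpxy".

cfijkkmpxy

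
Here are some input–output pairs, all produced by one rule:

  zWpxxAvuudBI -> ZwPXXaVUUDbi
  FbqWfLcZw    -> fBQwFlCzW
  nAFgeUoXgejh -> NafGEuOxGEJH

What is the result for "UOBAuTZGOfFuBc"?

uobaUtzgoFfUbC

Rule — flip the case of every letter.
So "UOBAuTZGOfFuBc" becomes "uobaUtzgoFfUbC".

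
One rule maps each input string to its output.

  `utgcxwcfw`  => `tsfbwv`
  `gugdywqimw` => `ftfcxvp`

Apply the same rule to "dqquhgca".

cpptg

Each output is the input with this applied: shift every letter 1 place backward in the alphabet (wrapping around), then delete the last 3 characters.
"dqquhgca" → "cpptgfbz" → "cpptg".
(Check on "gugdywqimw": → "ftfcxvphlv" → "ftfcxvp" ✓)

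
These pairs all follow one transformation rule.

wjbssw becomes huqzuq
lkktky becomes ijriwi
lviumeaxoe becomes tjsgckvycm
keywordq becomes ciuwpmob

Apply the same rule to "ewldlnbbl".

The transformation: swap each adjacent pair of characters (1↔2, 3↔4, ...), then shift every letter 2 places backward in the alphabet (wrapping around).
Working it through for "ewldlnbbl": intermediate "wedlnlbbl", final "ucbjljzzj".

ucbjljzzj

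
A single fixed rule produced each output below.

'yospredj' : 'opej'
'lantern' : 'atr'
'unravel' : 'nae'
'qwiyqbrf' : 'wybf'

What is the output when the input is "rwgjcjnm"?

wjjm

Looking at the pairs, the operation is to keep every other character starting from the second (positions 2nd, 4th, 6th, ...).
Applying that to "rwgjcjnm" gives "wjjm".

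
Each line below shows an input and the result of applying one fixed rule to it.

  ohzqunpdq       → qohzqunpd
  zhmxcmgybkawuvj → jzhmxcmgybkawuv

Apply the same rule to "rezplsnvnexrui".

The pattern: move the last character to the front.
Applying that to "rezplsnvnexrui" gives "irezplsnvnexru".

irezplsnvnexru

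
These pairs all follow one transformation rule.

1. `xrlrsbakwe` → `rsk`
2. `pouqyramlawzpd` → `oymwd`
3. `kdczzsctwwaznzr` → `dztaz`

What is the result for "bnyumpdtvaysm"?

nmty

What's happening: keep one character in every 3, starting at position 2 (positions 2nd, 5th, 8th, ...).
So "bnyumpdtvaysm" becomes "nmty".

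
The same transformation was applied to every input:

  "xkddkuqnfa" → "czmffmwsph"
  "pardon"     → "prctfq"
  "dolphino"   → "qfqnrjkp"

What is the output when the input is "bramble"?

The pattern: shift every letter 2 places forward in the alphabet (wrapping around), then move the last character to the front.
Applying both steps to "bramble": "dtcodng", then "gdtcodn".

gdtcodn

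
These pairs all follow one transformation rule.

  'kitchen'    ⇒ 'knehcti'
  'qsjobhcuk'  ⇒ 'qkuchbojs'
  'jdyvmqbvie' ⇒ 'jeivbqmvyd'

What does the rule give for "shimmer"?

sremmih

The rule is to move the first character to the end, then reverse the string.
Working it through for "shimmer": intermediate "himmers", final "sremmih".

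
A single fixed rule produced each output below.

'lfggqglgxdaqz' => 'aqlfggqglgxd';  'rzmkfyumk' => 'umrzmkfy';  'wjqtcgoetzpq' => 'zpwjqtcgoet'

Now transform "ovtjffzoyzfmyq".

myovtjffzoyzf

The pattern: delete the last character, then move the last 2 characters to the front (rotate right by 2).
For "ovtjffzoyzfmyq", step one produces "ovtjffzoyzfmy"; step two turns that into "myovtjffzoyzf".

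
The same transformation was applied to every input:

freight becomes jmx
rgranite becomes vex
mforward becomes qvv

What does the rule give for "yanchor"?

The rule is to keep one character in every 3, starting at position 1 (positions 1st, 4th, 7th, ...), then shift every letter 4 places forward in the alphabet (wrapping around).
On "yanchor": the first step gives "ycr", and the second then gives "cgv".

cgv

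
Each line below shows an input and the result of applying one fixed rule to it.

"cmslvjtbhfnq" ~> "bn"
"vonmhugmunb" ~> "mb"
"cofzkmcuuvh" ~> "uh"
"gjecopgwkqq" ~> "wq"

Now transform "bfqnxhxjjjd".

Looking at the pairs, the operation is to keep one character in every 3, starting at position 2 (positions 2nd, 5th, 8th, ...), then keep only the last 2 characters.
Doing the same to "bfqnxhxjjjd": "jd".

jd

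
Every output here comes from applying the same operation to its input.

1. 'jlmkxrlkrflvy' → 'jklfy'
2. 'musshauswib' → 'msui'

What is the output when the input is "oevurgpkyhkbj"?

ouphj

In each case the input is transformed by: keep one character in every 3, starting at position 1 (positions 1st, 4th, 7th, ...).
For "oevurgpkyhkbj" the result is "ouphj".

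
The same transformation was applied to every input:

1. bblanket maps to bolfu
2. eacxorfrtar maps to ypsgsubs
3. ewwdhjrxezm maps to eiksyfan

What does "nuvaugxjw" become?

The transformation: shift every letter 1 place forward in the alphabet (wrapping around), then delete the first 3 characters.
On "nuvaugxjw": the first step gives "ovwbvhykx", and the second then gives "bvhykx".

bvhykx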